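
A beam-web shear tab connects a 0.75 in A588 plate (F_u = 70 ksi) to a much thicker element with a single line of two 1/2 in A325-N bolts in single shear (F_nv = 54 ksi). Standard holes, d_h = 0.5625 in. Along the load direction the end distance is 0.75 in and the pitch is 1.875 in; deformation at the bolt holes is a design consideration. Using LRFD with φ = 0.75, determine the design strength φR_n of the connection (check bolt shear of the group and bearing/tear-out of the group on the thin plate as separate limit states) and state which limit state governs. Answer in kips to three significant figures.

15.9 kips (bolt shear governs)

Bolt shear: A_b = π·0.5²/4 = 0.1963 in²; R_n = 54 × 0.1963 × 2 × 1 = 21.21 kips → 0.75 × 21.21 = 15.9 kips.
Bearing (1.2 l_c t F_u ≤ 2.4 d t F_u): upper limit = 2.4·0.5·0.75·70 = 63 kips.
  Edge l_c = 0.75 − 0.5625/2 = 0.4688 → r_n = 29.53 kips; interior l_c = 1.875 − 0.5625 = 1.312 → r_n = 63 kips.
  R_n,bearing = 1·29.53 + 1·63 = 92.53 kips → 0.75 × 92.53 = 69.4 kips.
Bolt shear governs: 15.9 kips.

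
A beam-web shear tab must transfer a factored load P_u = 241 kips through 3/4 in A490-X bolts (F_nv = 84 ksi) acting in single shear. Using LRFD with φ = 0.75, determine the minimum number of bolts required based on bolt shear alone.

A_b = π·0.75²/4 = 0.4418 in².
Per-bolt design strength φR_n = 0.75 × 84 × 0.4418 × 1 = 27.83 kips.
n ≥ 241 / 27.83 = 8.659 → use 9 bolts.

9 bolts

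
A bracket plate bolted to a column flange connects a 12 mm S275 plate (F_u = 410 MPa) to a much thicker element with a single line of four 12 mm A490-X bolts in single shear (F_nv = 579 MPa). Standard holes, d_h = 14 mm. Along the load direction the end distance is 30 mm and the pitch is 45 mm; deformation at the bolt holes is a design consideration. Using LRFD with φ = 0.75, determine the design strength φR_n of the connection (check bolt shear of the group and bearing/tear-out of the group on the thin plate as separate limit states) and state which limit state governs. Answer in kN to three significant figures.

Bolt shear: A_b = π·12²/4 = 113.1 mm²; R_n = 579 × 113.1 × 4 × 1 / 1000 = 261.9 kN → 0.75 × 261.9 = 196 kN.
Bearing (1.2 l_c t F_u ≤ 2.4 d t F_u): upper limit = 2.4·12·12·410 / 1000 = 141.7 kN.
  Edge l_c = 30 − 14/2 = 23 → r_n = 135.8 kN; interior l_c = 45 − 14 = 31 → r_n = 141.7 kN.
  R_n,bearing = 1·135.8 + 3·141.7 = 560.9 kN → 0.75 × 560.9 = 421 kN.
Bolt shear governs: 196 kN.

196 kN (bolt shear governs)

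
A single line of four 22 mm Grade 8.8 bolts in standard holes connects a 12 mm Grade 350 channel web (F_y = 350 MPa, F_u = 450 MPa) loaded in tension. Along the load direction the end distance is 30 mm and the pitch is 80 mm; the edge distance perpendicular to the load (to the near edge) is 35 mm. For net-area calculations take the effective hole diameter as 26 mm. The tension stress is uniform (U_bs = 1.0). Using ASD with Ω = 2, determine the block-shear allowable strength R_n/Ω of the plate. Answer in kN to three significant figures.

Shear plane L_v = 30 + 3·80 = 270 mm; A_gv = 270 × 12 = 3240 mm².
A_nv = (270 − 3.5·26) × 12 = 2148 mm².
A_nt = (35 − 0.5·26) × 12 = 264 mm².
0.6 F_u A_nv = 580 kN; 0.6 F_y A_gv = 680.4 kN → shear rupture governs the shear term.
R_n = 580 + 1.0 × 450 × 264 / 1000 = 698.8 kN.
Allowable strength R_n/Ω = 698.8 / 2 = 349 kN.

349 kN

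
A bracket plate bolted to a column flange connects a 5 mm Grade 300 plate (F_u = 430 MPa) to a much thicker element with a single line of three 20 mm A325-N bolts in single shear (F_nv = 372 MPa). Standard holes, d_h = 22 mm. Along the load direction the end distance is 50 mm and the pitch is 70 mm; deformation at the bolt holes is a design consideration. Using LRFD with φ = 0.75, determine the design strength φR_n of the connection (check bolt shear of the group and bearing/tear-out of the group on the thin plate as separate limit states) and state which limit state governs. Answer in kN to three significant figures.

Bolt shear: A_b = π·20²/4 = 314.2 mm²; R_n = 372 × 314.2 × 3 × 1 / 1000 = 350.6 kN → 0.75 × 350.6 = 263 kN.
Bearing (1.2 l_c t F_u ≤ 2.4 d t F_u): upper limit = 2.4·20·5·430 / 1000 = 103.2 kN.
  Edge l_c = 50 − 22/2 = 39 → r_n = 100.6 kN; interior l_c = 70 − 22 = 48 → r_n = 103.2 kN.
  R_n,bearing = 1·100.6 + 2·103.2 = 307 kN → 0.75 × 307 = 230 kN.
Bearing governs: 230 kN.

230 kN (bearing governs)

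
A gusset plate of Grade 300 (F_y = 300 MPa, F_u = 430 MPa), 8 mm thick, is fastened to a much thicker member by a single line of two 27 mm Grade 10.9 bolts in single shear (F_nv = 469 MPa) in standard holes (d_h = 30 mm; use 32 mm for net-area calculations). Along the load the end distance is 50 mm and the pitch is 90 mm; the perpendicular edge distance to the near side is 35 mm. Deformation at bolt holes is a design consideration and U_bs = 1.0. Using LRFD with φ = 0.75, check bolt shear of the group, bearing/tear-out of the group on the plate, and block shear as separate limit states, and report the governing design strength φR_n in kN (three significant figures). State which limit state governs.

Bolt shear: A_b = π·27²/4 = 572.6 mm²; R_n = 469 × 572.6 × 2 × 1 / 1000 = 537.1 kN → 0.75 × 537.1 = 403 kN.
Bearing: edge l_c = 35, r_n = 144.5 kN; interior l_c = 60, r_n = 222.9 kN; R_n = 144.5 + 1·222.9 = 367.4 kN → 276 kN.
Block shear: A_gv = 1120, A_nv = 736, A_nt = 152 mm²; R_n = min(0.6F_uA_nv, 0.6F_yA_gv) + U_bs·F_u·A_nt = 255.2 kN → 191 kN.
Block shear governs: 191 kN.

191 kN (block shear governs)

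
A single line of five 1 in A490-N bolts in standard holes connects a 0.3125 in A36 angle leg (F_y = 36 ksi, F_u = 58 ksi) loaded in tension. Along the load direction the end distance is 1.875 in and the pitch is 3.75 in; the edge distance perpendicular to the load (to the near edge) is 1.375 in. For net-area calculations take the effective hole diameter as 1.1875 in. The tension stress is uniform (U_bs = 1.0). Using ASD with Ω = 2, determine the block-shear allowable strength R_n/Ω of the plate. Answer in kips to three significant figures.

Shear plane L_v = 1.875 + 4·3.75 = 16.88 in; A_gv = 16.88 × 0.3125 = 5.273 in².
A_nv = (16.88 − 4.5·1.1875) × 0.3125 = 3.604 in².
A_nt = (1.375 − 0.5·1.1875) × 0.3125 = 0.2441 in².
0.6 F_u A_nv = 125.4 kips; 0.6 F_y A_gv = 113.9 kips → shear yielding governs the shear term.
R_n = 113.9 + 1.0 × 58 × 0.2441 = 128.1 kips.
Allowable strength R_n/Ω = 128.1 / 2 = 64 kips.

64 kips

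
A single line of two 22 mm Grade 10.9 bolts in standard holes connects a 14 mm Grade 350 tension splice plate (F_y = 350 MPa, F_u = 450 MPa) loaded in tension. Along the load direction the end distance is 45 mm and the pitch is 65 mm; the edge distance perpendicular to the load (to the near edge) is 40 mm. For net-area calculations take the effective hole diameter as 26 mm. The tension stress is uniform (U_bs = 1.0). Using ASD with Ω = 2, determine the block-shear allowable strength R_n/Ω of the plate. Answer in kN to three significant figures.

Shear plane L_v = 45 + 1·65 = 110 mm; A_gv = 110 × 14 = 1540 mm².
A_nv = (110 − 1.5·26) × 14 = 994 mm².
A_nt = (40 − 0.5·26) × 14 = 378 mm².
0.6 F_u A_nv = 268.4 kN; 0.6 F_y A_gv = 323.4 kN → shear rupture governs the shear term.
R_n = 268.4 + 1.0 × 450 × 378 / 1000 = 438.5 kN.
Allowable strength R_n/Ω = 438.5 / 2 = 219 kN.

219 kN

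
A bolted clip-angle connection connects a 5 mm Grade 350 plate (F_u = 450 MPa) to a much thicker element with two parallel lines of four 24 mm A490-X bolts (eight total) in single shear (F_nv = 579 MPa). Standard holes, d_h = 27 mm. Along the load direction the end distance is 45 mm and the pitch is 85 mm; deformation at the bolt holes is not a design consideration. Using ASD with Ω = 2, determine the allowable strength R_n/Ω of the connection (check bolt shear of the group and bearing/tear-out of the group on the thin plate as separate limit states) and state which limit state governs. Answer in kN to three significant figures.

592 kN (bearing governs)

Bolt shear: A_b = π·24²/4 = 452.4 mm²; R_n = 579 × 452.4 × 8 × 1 / 1000 = 2095 kN → 2095 / 2 = 1050 kN.
Bearing (1.5 l_c t F_u ≤ 3.0 d t F_u): upper limit = 3.0·24·5·450 / 1000 = 162 kN.
  Edge l_c = 45 − 27/2 = 31.5 → r_n = 106.3 kN; interior l_c = 85 − 27 = 58 → r_n = 162 kN.
  R_n,bearing = 2·106.3 + 6·162 = 1185 kN → 1185 / 2 = 592 kN.
Bearing governs: 592 kN.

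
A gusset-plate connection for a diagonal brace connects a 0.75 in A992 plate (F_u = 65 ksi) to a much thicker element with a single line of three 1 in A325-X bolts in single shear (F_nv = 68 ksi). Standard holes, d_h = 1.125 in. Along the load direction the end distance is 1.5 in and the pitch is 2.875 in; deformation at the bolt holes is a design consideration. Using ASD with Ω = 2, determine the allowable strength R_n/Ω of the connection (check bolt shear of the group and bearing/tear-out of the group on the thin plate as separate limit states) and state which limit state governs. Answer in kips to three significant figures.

Bolt shear: A_b = π·1²/4 = 0.7854 in²; R_n = 68 × 0.7854 × 3 × 1 = 160.2 kips → 160.2 / 2 = 80.1 kips.
Bearing (1.2 l_c t F_u ≤ 2.4 d t F_u): upper limit = 2.4·1·0.75·65 = 117 kips.
  Edge l_c = 1.5 − 1.125/2 = 0.9375 → r_n = 54.84 kips; interior l_c = 2.875 − 1.125 = 1.75 → r_n = 102.4 kips.
  R_n,bearing = 1·54.84 + 2·102.4 = 259.6 kips → 259.6 / 2 = 130 kips.
Bolt shear governs: 80.1 kips.

80.1 kips (bolt shear governs)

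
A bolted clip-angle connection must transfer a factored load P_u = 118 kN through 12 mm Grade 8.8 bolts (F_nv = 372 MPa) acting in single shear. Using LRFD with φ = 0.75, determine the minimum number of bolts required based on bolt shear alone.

4 bolts

A_b = π·12²/4 = 113.1 mm².
Per-bolt design strength φR_n = 0.75 × 372 × 113.1 × 1 / 1000 = 31.55 kN.
n ≥ 118 / 31.55 = 3.74 → use 4 bolts.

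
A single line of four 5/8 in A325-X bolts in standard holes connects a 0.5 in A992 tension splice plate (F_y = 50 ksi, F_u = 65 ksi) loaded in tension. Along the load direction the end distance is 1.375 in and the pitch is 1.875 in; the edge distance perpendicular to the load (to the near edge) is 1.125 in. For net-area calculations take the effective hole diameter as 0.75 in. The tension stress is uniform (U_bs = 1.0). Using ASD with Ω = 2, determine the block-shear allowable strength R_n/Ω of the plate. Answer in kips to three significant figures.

54.8 kips

Shear plane L_v = 1.375 + 3·1.875 = 7 in; A_gv = 7 × 0.5 = 3.5 in².
A_nv = (7 − 3.5·0.75) × 0.5 = 2.188 in².
A_nt = (1.125 − 0.5·0.75) × 0.5 = 0.375 in².
0.6 F_u A_nv = 85.31 kips; 0.6 F_y A_gv = 105 kips → shear rupture governs the shear term.
R_n = 85.31 + 1.0 × 65 × 0.375 = 109.7 kips.
Allowable strength R_n/Ω = 109.7 / 2 = 54.8 kips.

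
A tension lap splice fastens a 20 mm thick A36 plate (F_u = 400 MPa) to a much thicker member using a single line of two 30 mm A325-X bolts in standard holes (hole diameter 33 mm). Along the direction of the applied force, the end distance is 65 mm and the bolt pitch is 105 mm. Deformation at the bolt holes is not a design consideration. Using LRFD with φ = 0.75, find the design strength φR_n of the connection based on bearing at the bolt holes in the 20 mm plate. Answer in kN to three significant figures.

Per bolt r_n = 1.5 l_c t F_u ≤ 3.0 d t F_u; upper limit = 3.0 × 30 × 20 × 400 / 1000 = 720 kN.
Edge bolt: l_c = 65 − 33/2 = 48.5 mm → 1.5 × 48.5 × 20 × 400 / 1000 = 582 → r_n = 582 kN.
Interior bolts: l_c = 105 − 33 = 72 mm → 1.5 × 72 × 20 × 400 / 1000 = 864 → r_n = 720 kN.
R_n = 1 × 582 + 1 × 720 = 1302 kN.
Design strength φR_n = 0.75 × 1302 = 976 kN.

976 kN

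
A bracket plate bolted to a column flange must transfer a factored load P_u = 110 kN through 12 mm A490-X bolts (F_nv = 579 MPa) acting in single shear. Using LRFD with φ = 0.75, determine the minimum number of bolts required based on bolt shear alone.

3 bolts

A_b = π·12²/4 = 113.1 mm².
Per-bolt design strength φR_n = 0.75 × 579 × 113.1 × 1 / 1000 = 49.11 kN.
n ≥ 110 / 49.11 = 2.24 → use 3 bolts.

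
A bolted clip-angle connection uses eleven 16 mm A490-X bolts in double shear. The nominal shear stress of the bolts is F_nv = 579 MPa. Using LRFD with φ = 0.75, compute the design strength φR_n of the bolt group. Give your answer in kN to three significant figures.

A_b = π × 16² / 4 = 201.1 mm².
R_n = F_nv · A_b · n · n_s = 579 × 201.1 × 11 × 2 / 1000 = 2561 kN.
Design strength φR_n = 0.75 × 2561 = 1920 kN.

1920 kN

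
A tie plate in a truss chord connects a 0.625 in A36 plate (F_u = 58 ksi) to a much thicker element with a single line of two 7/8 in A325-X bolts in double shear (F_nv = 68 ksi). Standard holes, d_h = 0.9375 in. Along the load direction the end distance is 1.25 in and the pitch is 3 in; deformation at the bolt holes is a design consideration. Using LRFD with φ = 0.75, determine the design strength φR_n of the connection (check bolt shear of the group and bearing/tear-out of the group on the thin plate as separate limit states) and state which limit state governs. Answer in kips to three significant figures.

82.6 kips (bearing governs)

Bolt shear: A_b = π·0.875²/4 = 0.6013 in²; R_n = 68 × 0.6013 × 2 × 2 = 163.6 kips → 0.75 × 163.6 = 123 kips.
Bearing (1.2 l_c t F_u ≤ 2.4 d t F_u): upper limit = 2.4·0.875·0.625·58 = 76.12 kips.
  Edge l_c = 1.25 − 0.9375/2 = 0.7812 → r_n = 33.98 kips; interior l_c = 3 − 0.9375 = 2.062 → r_n = 76.12 kips.
  R_n,bearing = 1·33.98 + 1·76.12 = 110.1 kips → 0.75 × 110.1 = 82.6 kips.
Bearing governs: 82.6 kips.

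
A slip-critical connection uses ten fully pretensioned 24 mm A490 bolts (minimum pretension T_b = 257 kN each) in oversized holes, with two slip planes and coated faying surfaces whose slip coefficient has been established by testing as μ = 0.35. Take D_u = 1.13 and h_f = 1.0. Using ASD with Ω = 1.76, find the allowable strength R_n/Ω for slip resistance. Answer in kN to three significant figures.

R_n = μ · D_u · h_f · T_b · n_s · n_b = 0.35 × 1.13 × 1.0 × 257 × 2 × 10 = 2033 kN.
Allowable strength R_n/Ω = 2033 / 1.76 = 1160 kN.

1160 kN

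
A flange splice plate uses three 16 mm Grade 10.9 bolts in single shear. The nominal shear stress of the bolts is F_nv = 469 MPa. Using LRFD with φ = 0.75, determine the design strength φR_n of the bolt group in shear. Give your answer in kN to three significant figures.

212 kN

A_b = π × 16² / 4 = 201.1 mm².
R_n = F_nv · A_b · n · n_s = 469 × 201.1 × 3 × 1 / 1000 = 282.9 kN.
Design strength φR_n = 0.75 × 282.9 = 212 kN.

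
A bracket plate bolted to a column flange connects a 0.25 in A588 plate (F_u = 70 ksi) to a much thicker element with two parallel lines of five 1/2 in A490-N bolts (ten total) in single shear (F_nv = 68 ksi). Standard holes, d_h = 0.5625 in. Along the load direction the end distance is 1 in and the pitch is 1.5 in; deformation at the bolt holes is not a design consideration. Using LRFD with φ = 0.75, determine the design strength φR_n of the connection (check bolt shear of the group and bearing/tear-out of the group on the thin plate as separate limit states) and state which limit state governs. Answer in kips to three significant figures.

100 kips (bolt shear governs)

Bolt shear: A_b = π·0.5²/4 = 0.1963 in²; R_n = 68 × 0.1963 × 10 × 1 = 133.5 kips → 0.75 × 133.5 = 100 kips.
Bearing (1.5 l_c t F_u ≤ 3.0 d t F_u): upper limit = 3.0·0.5·0.25·70 = 26.25 kips.
  Edge l_c = 1 − 0.5625/2 = 0.7188 → r_n = 18.87 kips; interior l_c = 1.5 − 0.5625 = 0.9375 → r_n = 24.61 kips.
  R_n,bearing = 2·18.87 + 8·24.61 = 234.6 kips → 0.75 × 234.6 = 176 kips.
Bolt shear governs: 100 kips.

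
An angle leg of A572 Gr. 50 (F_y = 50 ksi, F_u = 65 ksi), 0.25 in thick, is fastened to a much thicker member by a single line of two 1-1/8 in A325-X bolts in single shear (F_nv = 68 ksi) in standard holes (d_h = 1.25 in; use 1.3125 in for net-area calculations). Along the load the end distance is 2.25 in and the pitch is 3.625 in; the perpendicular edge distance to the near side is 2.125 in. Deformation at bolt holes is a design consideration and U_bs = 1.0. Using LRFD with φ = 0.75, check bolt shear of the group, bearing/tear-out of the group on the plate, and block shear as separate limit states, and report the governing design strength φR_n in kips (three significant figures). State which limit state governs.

46.5 kips (block shear governs)

Bolt shear: A_b = π·1.125²/4 = 0.994 in²; R_n = 68 × 0.994 × 2 × 1 = 135.2 kips → 0.75 × 135.2 = 101 kips.
Bearing: edge l_c = 1.625, r_n = 31.69 kips; interior l_c = 2.375, r_n = 43.87 kips; R_n = 31.69 + 1·43.87 = 75.56 kips → 56.7 kips.
Block shear: A_gv = 1.469, A_nv = 0.9766, A_nt = 0.3672 in²; R_n = min(0.6F_uA_nv, 0.6F_yA_gv) + U_bs·F_u·A_nt = 61.95 kips → 46.5 kips.
Block shear governs: 46.5 kips.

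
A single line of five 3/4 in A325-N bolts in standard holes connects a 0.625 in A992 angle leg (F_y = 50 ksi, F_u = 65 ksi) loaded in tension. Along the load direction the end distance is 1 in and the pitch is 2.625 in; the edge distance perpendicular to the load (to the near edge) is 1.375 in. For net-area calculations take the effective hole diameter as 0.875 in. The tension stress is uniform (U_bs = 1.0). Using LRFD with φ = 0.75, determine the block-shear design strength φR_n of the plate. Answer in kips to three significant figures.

Shear plane L_v = 1 + 4·2.625 = 11.5 in; A_gv = 11.5 × 0.625 = 7.188 in².
A_nv = (11.5 − 4.5·0.875) × 0.625 = 4.727 in².
A_nt = (1.375 − 0.5·0.875) × 0.625 = 0.5859 in².
0.6 F_u A_nv = 184.3 kips; 0.6 F_y A_gv = 215.6 kips → shear rupture governs the shear term.
R_n = 184.3 + 1.0 × 65 × 0.5859 = 222.4 kips.
Design strength φR_n = 0.75 × 222.4 = 167 kips.

167 kips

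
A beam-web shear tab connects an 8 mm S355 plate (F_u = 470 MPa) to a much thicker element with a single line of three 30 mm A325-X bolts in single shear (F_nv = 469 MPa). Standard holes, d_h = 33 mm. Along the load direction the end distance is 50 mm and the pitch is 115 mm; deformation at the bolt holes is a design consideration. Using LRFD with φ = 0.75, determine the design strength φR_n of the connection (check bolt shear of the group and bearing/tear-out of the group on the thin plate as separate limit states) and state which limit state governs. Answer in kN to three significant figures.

519 kN (bearing governs)

Bolt shear: A_b = π·30²/4 = 706.9 mm²; R_n = 469 × 706.9 × 3 × 1 / 1000 = 994.5 kN → 0.75 × 994.5 = 746 kN.
Bearing (1.2 l_c t F_u ≤ 2.4 d t F_u): upper limit = 2.4·30·8·470 / 1000 = 270.7 kN.
  Edge l_c = 50 − 33/2 = 33.5 → r_n = 151.2 kN; interior l_c = 115 − 33 = 82 → r_n = 270.7 kN.
  R_n,bearing = 1·151.2 + 2·270.7 = 692.6 kN → 0.75 × 692.6 = 519 kN.
Bearing governs: 519 kN.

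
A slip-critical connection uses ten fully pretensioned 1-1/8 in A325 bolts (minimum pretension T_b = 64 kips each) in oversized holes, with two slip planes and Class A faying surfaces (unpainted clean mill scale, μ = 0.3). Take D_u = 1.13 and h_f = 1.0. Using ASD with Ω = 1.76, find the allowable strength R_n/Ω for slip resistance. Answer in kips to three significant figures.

247 kips

R_n = μ · D_u · h_f · T_b · n_s · n_b = 0.3 × 1.13 × 1.0 × 64 × 2 × 10 = 433.9 kips.
Allowable strength R_n/Ω = 433.9 / 1.76 = 247 kips.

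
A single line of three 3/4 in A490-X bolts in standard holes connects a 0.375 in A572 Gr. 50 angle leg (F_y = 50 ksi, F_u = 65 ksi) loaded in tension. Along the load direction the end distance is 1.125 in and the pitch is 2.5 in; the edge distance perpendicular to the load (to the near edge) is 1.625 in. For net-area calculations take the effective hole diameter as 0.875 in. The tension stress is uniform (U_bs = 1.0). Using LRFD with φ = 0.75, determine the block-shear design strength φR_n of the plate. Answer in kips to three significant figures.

64.9 kips

Shear plane L_v = 1.125 + 2·2.5 = 6.125 in; A_gv = 6.125 × 0.375 = 2.297 in².
A_nv = (6.125 − 2.5·0.875) × 0.375 = 1.477 in².
A_nt = (1.625 − 0.5·0.875) × 0.375 = 0.4453 in².
0.6 F_u A_nv = 57.59 kips; 0.6 F_y A_gv = 68.91 kips → shear rupture governs the shear term.
R_n = 57.59 + 1.0 × 65 × 0.4453 = 86.53 kips.
Design strength φR_n = 0.75 × 86.53 = 64.9 kips.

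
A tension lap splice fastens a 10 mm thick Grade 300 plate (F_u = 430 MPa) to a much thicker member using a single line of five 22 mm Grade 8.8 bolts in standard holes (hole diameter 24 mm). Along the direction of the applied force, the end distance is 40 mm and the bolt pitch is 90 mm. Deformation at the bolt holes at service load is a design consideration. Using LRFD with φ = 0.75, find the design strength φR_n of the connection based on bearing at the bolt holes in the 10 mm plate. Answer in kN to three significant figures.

Per bolt r_n = 1.2 l_c t F_u ≤ 2.4 d t F_u; upper limit = 2.4 × 22 × 10 × 430 / 1000 = 227 kN.
Edge bolt: l_c = 40 − 24/2 = 28 mm → 1.2 × 28 × 10 × 430 / 1000 = 144.5 → r_n = 144.5 kN.
Interior bolts: l_c = 90 − 24 = 66 mm → 1.2 × 66 × 10 × 430 / 1000 = 340.6 → r_n = 227 kN.
R_n = 1 × 144.5 + 4 × 227 = 1053 kN.
Design strength φR_n = 0.75 × 1053 = 789 kN.

789 kN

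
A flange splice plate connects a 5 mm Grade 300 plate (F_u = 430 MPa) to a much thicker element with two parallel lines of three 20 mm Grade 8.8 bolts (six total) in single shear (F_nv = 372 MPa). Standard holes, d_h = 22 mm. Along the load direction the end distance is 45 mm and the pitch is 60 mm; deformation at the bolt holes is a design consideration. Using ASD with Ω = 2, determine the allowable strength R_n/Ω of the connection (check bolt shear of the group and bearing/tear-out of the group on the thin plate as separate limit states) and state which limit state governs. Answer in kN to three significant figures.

Bolt shear: A_b = π·20²/4 = 314.2 mm²; R_n = 372 × 314.2 × 6 × 1 / 1000 = 701.2 kN → 701.2 / 2 = 351 kN.
Bearing (1.2 l_c t F_u ≤ 2.4 d t F_u): upper limit = 2.4·20·5·430 / 1000 = 103.2 kN.
  Edge l_c = 45 − 22/2 = 34 → r_n = 87.72 kN; interior l_c = 60 − 22 = 38 → r_n = 98.04 kN.
  R_n,bearing = 2·87.72 + 4·98.04 = 567.6 kN → 567.6 / 2 = 284 kN.
Bearing governs: 284 kN.

284 kN (bearing governs)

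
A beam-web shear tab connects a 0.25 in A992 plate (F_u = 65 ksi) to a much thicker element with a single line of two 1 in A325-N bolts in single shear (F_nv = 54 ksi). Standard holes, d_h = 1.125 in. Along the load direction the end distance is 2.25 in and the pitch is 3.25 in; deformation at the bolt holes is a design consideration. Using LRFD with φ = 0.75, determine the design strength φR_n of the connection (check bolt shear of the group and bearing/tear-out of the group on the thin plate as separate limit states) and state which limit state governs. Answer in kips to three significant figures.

Bolt shear: A_b = π·1²/4 = 0.7854 in²; R_n = 54 × 0.7854 × 2 × 1 = 84.82 kips → 0.75 × 84.82 = 63.6 kips.
Bearing (1.2 l_c t F_u ≤ 2.4 d t F_u): upper limit = 2.4·1·0.25·65 = 39 kips.
  Edge l_c = 2.25 − 1.125/2 = 1.688 → r_n = 32.91 kips; interior l_c = 3.25 − 1.125 = 2.125 → r_n = 39 kips.
  R_n,bearing = 1·32.91 + 1·39 = 71.91 kips → 0.75 × 71.91 = 53.9 kips.
Bearing governs: 53.9 kips.

53.9 kips (bearing governs)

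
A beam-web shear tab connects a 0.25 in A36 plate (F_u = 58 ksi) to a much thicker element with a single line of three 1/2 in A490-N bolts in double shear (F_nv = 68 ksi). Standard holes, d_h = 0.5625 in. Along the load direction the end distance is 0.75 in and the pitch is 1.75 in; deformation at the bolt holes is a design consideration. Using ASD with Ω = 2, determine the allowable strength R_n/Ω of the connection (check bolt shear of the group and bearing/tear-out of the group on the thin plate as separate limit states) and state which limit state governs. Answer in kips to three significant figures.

Bolt shear: A_b = π·0.5²/4 = 0.1963 in²; R_n = 68 × 0.1963 × 3 × 2 = 80.11 kips → 80.11 / 2 = 40.1 kips.
Bearing (1.2 l_c t F_u ≤ 2.4 d t F_u): upper limit = 2.4·0.5·0.25·58 = 17.4 kips.
  Edge l_c = 0.75 − 0.5625/2 = 0.4688 → r_n = 8.156 kips; interior l_c = 1.75 − 0.5625 = 1.188 → r_n = 17.4 kips.
  R_n,bearing = 1·8.156 + 2·17.4 = 42.96 kips → 42.96 / 2 = 21.5 kips.
Bearing governs: 21.5 kips.

21.5 kips (bearing governs)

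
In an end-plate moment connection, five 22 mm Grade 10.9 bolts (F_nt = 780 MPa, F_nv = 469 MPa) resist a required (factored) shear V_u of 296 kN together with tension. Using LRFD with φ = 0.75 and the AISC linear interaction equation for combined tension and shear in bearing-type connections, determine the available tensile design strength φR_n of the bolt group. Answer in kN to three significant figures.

A_b = π·22²/4 = 380.1 mm²; f_rv = 296 × 1000 / (5 × 380.1) = 155.7 MPa.
F'_nt = 1.3 F_nt − (F_nt / φF_nv) f_rv = 1.3·780 − (780/(0.75·469))·155.7 = 668.7 MPa, capped at F_nt → F'_nt = 668.7 MPa.
R_n = F'_nt · A_b · n = 668.7 × 380.1 × 5 / 1000 = 1271 kN.
Design strength φR_n = 0.75 × 1271 = 953 kN.

953 kN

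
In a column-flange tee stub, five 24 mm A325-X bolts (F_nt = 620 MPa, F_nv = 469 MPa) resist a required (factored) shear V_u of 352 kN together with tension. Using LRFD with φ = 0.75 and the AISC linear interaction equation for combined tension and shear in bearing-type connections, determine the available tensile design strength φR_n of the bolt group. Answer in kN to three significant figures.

A_b = π·24²/4 = 452.4 mm²; f_rv = 352 × 1000 / (5 × 452.4) = 155.6 MPa.
F'_nt = 1.3 F_nt − (F_nt / φF_nv) f_rv = 1.3·620 − (620/(0.75·469))·155.6 = 531.7 MPa, capped at F_nt → F'_nt = 531.7 MPa.
R_n = F'_nt · A_b · n = 531.7 × 452.4 × 5 / 1000 = 1203 kN.
Design strength φR_n = 0.75 × 1203 = 902 kN.

902 kN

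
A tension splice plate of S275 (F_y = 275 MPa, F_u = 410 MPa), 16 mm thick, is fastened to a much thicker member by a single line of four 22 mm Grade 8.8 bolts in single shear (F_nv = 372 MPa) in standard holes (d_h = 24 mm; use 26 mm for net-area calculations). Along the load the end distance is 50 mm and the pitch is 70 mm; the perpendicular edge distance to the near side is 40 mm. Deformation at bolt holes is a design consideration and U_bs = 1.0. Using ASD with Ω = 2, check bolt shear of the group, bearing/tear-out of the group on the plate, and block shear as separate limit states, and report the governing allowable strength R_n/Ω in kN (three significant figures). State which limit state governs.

Bolt shear: A_b = π·22²/4 = 380.1 mm²; R_n = 372 × 380.1 × 4 × 1 / 1000 = 565.6 kN → 565.6 / 2 = 283 kN.
Bearing: edge l_c = 38, r_n = 299.1 kN; interior l_c = 46, r_n = 346.4 kN; R_n = 299.1 + 3·346.4 = 1338 kN → 669 kN.
Block shear: A_gv = 4160, A_nv = 2704, A_nt = 432 mm²; R_n = min(0.6F_uA_nv, 0.6F_yA_gv) + U_bs·F_u·A_nt = 842.3 kN → 421 kN.
Bolt shear governs: 283 kN.

283 kN (bolt shear governs)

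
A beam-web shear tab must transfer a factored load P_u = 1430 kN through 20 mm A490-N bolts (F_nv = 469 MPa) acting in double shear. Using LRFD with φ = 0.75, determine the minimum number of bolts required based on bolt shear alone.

A_b = π·20²/4 = 314.2 mm².
Per-bolt design strength φR_n = 0.75 × 469 × 314.2 × 2 / 1000 = 221 kN.
n ≥ 1430 / 221 = 6.47 → use 7 bolts.

7 bolts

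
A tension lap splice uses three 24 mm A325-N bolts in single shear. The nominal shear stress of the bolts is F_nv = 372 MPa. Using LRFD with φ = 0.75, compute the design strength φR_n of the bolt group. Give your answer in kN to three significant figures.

379 kN

A_b = π × 24² / 4 = 452.4 mm².
R_n = F_nv · A_b · n · n_s = 372 × 452.4 × 3 × 1 / 1000 = 504.9 kN.
Design strength φR_n = 0.75 × 504.9 = 379 kN.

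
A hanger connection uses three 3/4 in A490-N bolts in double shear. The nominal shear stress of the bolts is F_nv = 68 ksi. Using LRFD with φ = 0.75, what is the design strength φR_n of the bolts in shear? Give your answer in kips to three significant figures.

135 kips

A_b = π × 0.75² / 4 = 0.4418 in².
R_n = F_nv · A_b · n · n_s = 68 × 0.4418 × 3 × 2 = 180.2 kips.
Design strength φR_n = 0.75 × 180.2 = 135 kips.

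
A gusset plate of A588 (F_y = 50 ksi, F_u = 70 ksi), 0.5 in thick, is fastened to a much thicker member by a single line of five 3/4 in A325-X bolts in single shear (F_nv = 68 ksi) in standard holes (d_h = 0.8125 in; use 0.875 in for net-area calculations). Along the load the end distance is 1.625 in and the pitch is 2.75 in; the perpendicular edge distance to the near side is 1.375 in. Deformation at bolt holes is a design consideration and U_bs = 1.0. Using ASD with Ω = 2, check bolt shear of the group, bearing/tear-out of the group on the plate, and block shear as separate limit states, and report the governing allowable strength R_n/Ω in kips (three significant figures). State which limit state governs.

75.1 kips (bolt shear governs)

Bolt shear: A_b = π·0.75²/4 = 0.4418 in²; R_n = 68 × 0.4418 × 5 × 1 = 150.2 kips → 150.2 / 2 = 75.1 kips.
Bearing: edge l_c = 1.219, r_n = 51.19 kips; interior l_c = 1.938, r_n = 63 kips; R_n = 51.19 + 4·63 = 303.2 kips → 152 kips.
Block shear: A_gv = 6.312, A_nv = 4.344, A_nt = 0.4688 in²; R_n = min(0.6F_uA_nv, 0.6F_yA_gv) + U_bs·F_u·A_nt = 215.2 kips → 108 kips.
Bolt shear governs: 75.1 kips.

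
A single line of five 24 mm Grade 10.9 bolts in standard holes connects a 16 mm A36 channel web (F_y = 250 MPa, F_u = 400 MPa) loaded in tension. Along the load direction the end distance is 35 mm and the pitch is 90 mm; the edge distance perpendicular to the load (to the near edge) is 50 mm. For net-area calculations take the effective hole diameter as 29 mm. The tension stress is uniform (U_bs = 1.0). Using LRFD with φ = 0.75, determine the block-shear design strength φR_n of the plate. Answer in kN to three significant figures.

881 kN

Shear plane L_v = 35 + 4·90 = 395 mm; A_gv = 395 × 16 = 6320 mm².
A_nv = (395 − 4.5·29) × 16 = 4232 mm².
A_nt = (50 − 0.5·29) × 16 = 568 mm².
0.6 F_u A_nv = 1016 kN; 0.6 F_y A_gv = 948 kN → shear yielding governs the shear term.
R_n = 948 + 1.0 × 400 × 568 / 1000 = 1175 kN.
Design strength φR_n = 0.75 × 1175 = 881 kN.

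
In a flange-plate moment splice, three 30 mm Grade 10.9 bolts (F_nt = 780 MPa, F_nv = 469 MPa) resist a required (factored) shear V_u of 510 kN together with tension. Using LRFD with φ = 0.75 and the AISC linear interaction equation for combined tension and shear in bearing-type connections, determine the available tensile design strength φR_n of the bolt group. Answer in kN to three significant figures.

765 kN

A_b = π·30²/4 = 706.9 mm²; f_rv = 510 × 1000 / (3 × 706.9) = 240.5 MPa.
F'_nt = 1.3 F_nt − (F_nt / φF_nv) f_rv = 1.3·780 − (780/(0.75·469))·240.5 = 480.7 MPa, capped at F_nt → F'_nt = 480.7 MPa.
R_n = F'_nt · A_b · n = 480.7 × 706.9 × 3 / 1000 = 1019 kN.
Design strength φR_n = 0.75 × 1019 = 765 kN.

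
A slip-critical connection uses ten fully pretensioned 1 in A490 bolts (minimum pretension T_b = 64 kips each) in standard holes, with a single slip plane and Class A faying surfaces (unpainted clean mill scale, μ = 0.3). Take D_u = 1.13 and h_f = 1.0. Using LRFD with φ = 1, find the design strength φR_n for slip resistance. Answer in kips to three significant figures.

217 kips

R_n = μ · D_u · h_f · T_b · n_s · n_b = 0.3 × 1.13 × 1.0 × 64 × 1 × 10 = 217 kips.
Design strength φR_n = 1 × 217 = 217 kips.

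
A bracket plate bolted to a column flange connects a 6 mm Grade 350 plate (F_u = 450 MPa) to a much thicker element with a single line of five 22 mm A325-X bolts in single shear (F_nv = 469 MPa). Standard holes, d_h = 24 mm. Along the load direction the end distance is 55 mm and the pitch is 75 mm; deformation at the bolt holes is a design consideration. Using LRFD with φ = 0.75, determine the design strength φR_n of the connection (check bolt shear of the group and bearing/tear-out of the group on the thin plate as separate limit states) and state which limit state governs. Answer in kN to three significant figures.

532 kN (bearing governs)

Bolt shear: A_b = π·22²/4 = 380.1 mm²; R_n = 469 × 380.1 × 5 × 1 / 1000 = 891.4 kN → 0.75 × 891.4 = 669 kN.
Bearing (1.2 l_c t F_u ≤ 2.4 d t F_u): upper limit = 2.4·22·6·450 / 1000 = 142.6 kN.
  Edge l_c = 55 − 24/2 = 43 → r_n = 139.3 kN; interior l_c = 75 − 24 = 51 → r_n = 142.6 kN.
  R_n,bearing = 1·139.3 + 4·142.6 = 709.6 kN → 0.75 × 709.6 = 532 kN.
Bearing governs: 532 kN.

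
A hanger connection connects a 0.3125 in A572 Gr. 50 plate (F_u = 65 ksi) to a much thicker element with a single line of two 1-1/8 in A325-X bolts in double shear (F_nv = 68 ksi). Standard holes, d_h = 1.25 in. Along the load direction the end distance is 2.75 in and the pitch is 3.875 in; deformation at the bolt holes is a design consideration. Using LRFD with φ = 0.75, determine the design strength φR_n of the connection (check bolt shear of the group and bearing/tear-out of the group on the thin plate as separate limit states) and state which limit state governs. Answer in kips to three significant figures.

Bolt shear: A_b = π·1.125²/4 = 0.994 in²; R_n = 68 × 0.994 × 2 × 2 = 270.4 kips → 0.75 × 270.4 = 203 kips.
Bearing (1.2 l_c t F_u ≤ 2.4 d t F_u): upper limit = 2.4·1.125·0.3125·65 = 54.84 kips.
  Edge l_c = 2.75 − 1.25/2 = 2.125 → r_n = 51.8 kips; interior l_c = 3.875 − 1.25 = 2.625 → r_n = 54.84 kips.
  R_n,bearing = 1·51.8 + 1·54.84 = 106.6 kips → 0.75 × 106.6 = 80 kips.
Bearing governs: 80 kips.

80 kips (bearing governs)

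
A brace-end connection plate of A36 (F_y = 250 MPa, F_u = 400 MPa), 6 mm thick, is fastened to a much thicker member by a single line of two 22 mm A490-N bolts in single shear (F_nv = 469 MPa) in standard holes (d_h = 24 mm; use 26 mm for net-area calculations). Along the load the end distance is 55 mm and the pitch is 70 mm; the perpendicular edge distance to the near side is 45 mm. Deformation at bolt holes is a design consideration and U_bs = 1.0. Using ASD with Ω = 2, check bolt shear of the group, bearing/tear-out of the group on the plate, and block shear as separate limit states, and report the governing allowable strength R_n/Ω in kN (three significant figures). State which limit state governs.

Bolt shear: A_b = π·22²/4 = 380.1 mm²; R_n = 469 × 380.1 × 2 × 1 / 1000 = 356.6 kN → 356.6 / 2 = 178 kN.
Bearing: edge l_c = 43, r_n = 123.8 kN; interior l_c = 46, r_n = 126.7 kN; R_n = 123.8 + 1·126.7 = 250.6 kN → 125 kN.
Block shear: A_gv = 750, A_nv = 516, A_nt = 192 mm²; R_n = min(0.6F_uA_nv, 0.6F_yA_gv) + U_bs·F_u·A_nt = 189.3 kN → 94.7 kN.
Block shear governs: 94.7 kN.

94.7 kN (block shear governs)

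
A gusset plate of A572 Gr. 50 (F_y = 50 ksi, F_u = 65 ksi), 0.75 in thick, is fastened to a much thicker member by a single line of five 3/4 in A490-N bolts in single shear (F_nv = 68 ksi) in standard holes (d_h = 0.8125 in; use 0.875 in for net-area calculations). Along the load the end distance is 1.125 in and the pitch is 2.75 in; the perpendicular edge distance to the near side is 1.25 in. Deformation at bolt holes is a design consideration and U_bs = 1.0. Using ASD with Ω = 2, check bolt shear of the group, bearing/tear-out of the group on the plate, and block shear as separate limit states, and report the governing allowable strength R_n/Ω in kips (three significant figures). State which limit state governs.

Bolt shear: A_b = π·0.75²/4 = 0.4418 in²; R_n = 68 × 0.4418 × 5 × 1 = 150.2 kips → 150.2 / 2 = 75.1 kips.
Bearing: edge l_c = 0.7188, r_n = 42.05 kips; interior l_c = 1.938, r_n = 87.75 kips; R_n = 42.05 + 4·87.75 = 393 kips → 197 kips.
Block shear: A_gv = 9.094, A_nv = 6.141, A_nt = 0.6094 in²; R_n = min(0.6F_uA_nv, 0.6F_yA_gv) + U_bs·F_u·A_nt = 279.1 kips → 140 kips.
Bolt shear governs: 75.1 kips.

75.1 kips (bolt shear governs)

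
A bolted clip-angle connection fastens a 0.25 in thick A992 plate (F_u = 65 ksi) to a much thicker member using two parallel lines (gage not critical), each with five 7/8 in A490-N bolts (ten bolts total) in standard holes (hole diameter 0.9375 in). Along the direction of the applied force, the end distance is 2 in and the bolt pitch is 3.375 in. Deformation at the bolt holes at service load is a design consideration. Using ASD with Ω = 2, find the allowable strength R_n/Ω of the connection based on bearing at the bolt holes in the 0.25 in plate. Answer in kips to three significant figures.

Per bolt r_n = 1.2 l_c t F_u ≤ 2.4 d t F_u; upper limit = 2.4 × 0.875 × 0.25 × 65 = 34.12 kips.
Edge bolt: l_c = 2 − 0.9375/2 = 1.531 in → 1.2 × 1.531 × 0.25 × 65 = 29.86 → r_n = 29.86 kips.
Interior bolts: l_c = 3.375 − 0.9375 = 2.438 in → 1.2 × 2.438 × 0.25 × 65 = 47.53 → r_n = 34.12 kips.
R_n = 2 × 29.86 + 8 × 34.12 = 332.7 kips.
Allowable strength R_n/Ω = 332.7 / 2 = 166 kips.

166 kips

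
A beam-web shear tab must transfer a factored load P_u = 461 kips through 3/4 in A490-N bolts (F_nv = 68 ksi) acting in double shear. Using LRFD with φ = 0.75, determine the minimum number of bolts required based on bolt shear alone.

11 bolts

A_b = π·0.75²/4 = 0.4418 in².
Per-bolt design strength φR_n = 0.75 × 68 × 0.4418 × 2 = 45.06 kips.
n ≥ 461 / 45.06 = 10.23 → use 11 bolts.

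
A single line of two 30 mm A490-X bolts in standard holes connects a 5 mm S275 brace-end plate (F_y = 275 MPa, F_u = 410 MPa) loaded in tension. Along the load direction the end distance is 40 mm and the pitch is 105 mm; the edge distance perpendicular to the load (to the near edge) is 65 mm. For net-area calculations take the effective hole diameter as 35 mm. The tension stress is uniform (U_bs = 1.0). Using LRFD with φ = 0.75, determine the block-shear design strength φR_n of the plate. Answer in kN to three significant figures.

Shear plane L_v = 40 + 1·105 = 145 mm; A_gv = 145 × 5 = 725 mm².
A_nv = (145 − 1.5·35) × 5 = 462.5 mm².
A_nt = (65 − 0.5·35) × 5 = 237.5 mm².
0.6 F_u A_nv = 113.8 kN; 0.6 F_y A_gv = 119.6 kN → shear rupture governs the shear term.
R_n = 113.8 + 1.0 × 410 × 237.5 / 1000 = 211.2 kN.
Design strength φR_n = 0.75 × 211.2 = 158 kN.

158 kN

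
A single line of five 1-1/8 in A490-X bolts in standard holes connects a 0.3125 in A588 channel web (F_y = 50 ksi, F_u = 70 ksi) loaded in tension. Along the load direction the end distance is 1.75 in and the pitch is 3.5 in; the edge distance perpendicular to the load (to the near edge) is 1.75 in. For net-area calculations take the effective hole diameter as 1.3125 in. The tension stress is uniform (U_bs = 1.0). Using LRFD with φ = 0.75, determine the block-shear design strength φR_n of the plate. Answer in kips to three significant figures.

Shear plane L_v = 1.75 + 4·3.5 = 15.75 in; A_gv = 15.75 × 0.3125 = 4.922 in².
A_nv = (15.75 − 4.5·1.3125) × 0.3125 = 3.076 in².
A_nt = (1.75 − 0.5·1.3125) × 0.3125 = 0.3418 in².
0.6 F_u A_nv = 129.2 kips; 0.6 F_y A_gv = 147.7 kips → shear rupture governs the shear term.
R_n = 129.2 + 1.0 × 70 × 0.3418 = 153.1 kips.
Design strength φR_n = 0.75 × 153.1 = 115 kips.

115 kips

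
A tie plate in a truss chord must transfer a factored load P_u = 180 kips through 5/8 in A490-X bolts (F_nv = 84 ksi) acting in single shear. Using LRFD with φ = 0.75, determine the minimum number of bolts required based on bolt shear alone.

10 bolts

A_b = π·0.625²/4 = 0.3068 in².
Per-bolt design strength φR_n = 0.75 × 84 × 0.3068 × 1 = 19.33 kips.
n ≥ 180 / 19.33 = 9.313 → use 10 bolts.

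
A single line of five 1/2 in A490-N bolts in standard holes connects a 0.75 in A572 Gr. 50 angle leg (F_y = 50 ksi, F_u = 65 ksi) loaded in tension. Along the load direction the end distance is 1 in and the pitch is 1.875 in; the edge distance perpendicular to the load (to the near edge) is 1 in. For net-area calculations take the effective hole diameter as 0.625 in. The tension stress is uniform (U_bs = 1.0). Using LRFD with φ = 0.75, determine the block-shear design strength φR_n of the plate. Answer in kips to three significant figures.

150 kips

Shear plane L_v = 1 + 4·1.875 = 8.5 in; A_gv = 8.5 × 0.75 = 6.375 in².
A_nv = (8.5 − 4.5·0.625) × 0.75 = 4.266 in².
A_nt = (1 − 0.5·0.625) × 0.75 = 0.5156 in².
0.6 F_u A_nv = 166.4 kips; 0.6 F_y A_gv = 191.2 kips → shear rupture governs the shear term.
R_n = 166.4 + 1.0 × 65 × 0.5156 = 199.9 kips.
Design strength φR_n = 0.75 × 199.9 = 150 kips.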